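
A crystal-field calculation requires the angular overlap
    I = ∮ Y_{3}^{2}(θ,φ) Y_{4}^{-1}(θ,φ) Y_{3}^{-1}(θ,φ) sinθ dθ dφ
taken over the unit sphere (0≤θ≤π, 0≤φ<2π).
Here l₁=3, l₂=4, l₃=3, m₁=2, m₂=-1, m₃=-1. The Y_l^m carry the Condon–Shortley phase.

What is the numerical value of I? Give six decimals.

Rules hold: Σm=0, L=10 even, 1≤3≤7.
N = 7·9·7 = 441
Δ = 4!·2!·4!/11! = 1/34650
Racah Σ t=1..3: t=1:−1/72 t=2:+1/16 t=3:−1/72 = 5/144
⇒ 3j(3 4 3; 0 0 0)² = 2/77, sgn -1
Racah Σ t=0..1: t=0:+1/144 t=1:−1/48 = -1/72
⇒ 3j(3 4 3; 2 -1 -1)² = 16/693, sgn -1
4πI² = N·(3j₀)²·(3jₘ)² = 32/121
I = +1·√(0.264463/4π) = 0.14506992

0.145070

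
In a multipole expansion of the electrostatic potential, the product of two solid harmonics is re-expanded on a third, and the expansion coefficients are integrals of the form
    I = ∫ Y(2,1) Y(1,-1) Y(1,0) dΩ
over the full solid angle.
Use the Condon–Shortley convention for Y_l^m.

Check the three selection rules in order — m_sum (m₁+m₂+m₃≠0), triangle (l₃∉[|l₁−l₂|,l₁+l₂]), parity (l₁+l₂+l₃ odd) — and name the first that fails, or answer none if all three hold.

m₁+m₂+m₃ = 1 − 1 + 0 = 0  ✓
triangle: |2−1|=1 ≤ l₃=1 ≤ 2+1=3  ✓
parity: l₁+l₂+l₃ = 4 is even  ✓

none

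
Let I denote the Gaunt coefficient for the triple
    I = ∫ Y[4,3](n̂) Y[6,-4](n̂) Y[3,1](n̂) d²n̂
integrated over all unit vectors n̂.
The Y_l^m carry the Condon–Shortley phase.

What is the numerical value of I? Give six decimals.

0.000000

l₁+l₂+l₃=13 is odd: 3j(l;000)=0 ⇒ I=0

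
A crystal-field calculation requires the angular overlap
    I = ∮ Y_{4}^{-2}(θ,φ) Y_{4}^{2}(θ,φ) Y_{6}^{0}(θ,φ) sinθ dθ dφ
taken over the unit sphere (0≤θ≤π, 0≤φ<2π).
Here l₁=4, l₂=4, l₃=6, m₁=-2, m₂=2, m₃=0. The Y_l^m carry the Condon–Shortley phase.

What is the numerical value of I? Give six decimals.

Rules hold: Σm=0, L=14 even, 0≤6≤8.
N = 9·9·13 = 1053
Δ = 2!·6!·6!/15! = 1/1261260
Racah Σ t=0..2: t=0:+1/4608 t=1:−1/1296 t=2:+1/4608 = -7/20736
⇒ 3j(4 4 6; 0 0 0)² = 20/1287, sgn -1
Racah Σ t=0..2: t=0:+1/1036800 t=1:−1/14400 t=2:+1/4608 = 77/518400
⇒ 3j(4 4 6; -2 2 0)² = 11/585, sgn +1
4πI² = N·(3j₀)²·(3jₘ)² = 4/13
I = -1·√(0.307692/4π) = -0.15647804

-0.156478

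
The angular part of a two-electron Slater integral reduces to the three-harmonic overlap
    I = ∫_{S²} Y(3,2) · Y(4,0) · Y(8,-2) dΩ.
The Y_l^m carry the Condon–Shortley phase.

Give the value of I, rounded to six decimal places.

triangle: need 1≤l₃≤7, have 8; I=0

0.000000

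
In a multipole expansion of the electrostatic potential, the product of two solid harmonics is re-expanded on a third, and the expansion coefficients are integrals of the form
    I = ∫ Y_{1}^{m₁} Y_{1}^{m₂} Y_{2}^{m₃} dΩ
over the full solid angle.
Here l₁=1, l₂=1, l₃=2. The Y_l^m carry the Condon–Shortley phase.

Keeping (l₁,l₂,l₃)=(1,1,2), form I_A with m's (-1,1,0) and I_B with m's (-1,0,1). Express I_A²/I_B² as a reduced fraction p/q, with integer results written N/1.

1/3

l's match ⇒ only the (l;m) 3-j factors differ between A and B.
A: triangle coeff Δ(1,1,2) = 1/30; Σ_t [0,0]: t=0:+1/4 = 1/4; (3j)²=1/30 [(1 1 2; -1 1 0)], sign=+1
B: triangle coeff Δ(1,1,2) = 1/30; Σ_t [0,0]: t=0:+1/2 = 1/2; (3j)²=1/10 [(1 1 2; -1 0 1)], sign=-1
I_A²/I_B² = (1/30)/(1/10) = 1/3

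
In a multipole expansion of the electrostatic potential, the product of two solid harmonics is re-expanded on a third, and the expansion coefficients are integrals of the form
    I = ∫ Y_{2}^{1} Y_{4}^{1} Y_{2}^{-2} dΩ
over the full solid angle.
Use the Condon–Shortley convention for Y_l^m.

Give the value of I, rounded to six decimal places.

-0.090112

Rules hold: Σm=0, L=8 even, 2≤2≤6.
N = 5·9·5 = 225
Δ = 4!·0!·4!/9! = 1/630
Racah Σ t=2..2: t=2:+1/16 = 1/16
⇒ 3j(2 4 2; 0 0 0)² = 2/35, sgn +1
Racah Σ t=1..1: t=1:−1/144 = -1/144
⇒ 3j(2 4 2; 1 1 -2)² = 1/126, sgn -1
4πI² = N·(3j₀)²·(3jₘ)² = 5/49
I = -1·√(0.102041/4π) = -0.09011188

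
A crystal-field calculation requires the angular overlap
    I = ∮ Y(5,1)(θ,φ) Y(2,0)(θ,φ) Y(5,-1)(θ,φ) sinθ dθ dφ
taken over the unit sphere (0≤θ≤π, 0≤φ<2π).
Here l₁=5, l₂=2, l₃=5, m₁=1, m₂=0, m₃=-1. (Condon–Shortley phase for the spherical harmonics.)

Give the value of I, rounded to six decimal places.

-0.145565

Checks pass: Σm=0; 12 even; l₃=5∈[3,7].
(2·5+1)(2·2+1)(2·5+1) = 605
Δ: 2! 8! 2! / 13! → 1/38610
sum: t=0:+1/2880 t=1:−1/576 t=2:+1/2880 = -1/960
3j²(5 2 5; 0 0 0) = Δ·Π!·Σ² = 10/429  (sign +1)
sum: t=0:+1/2304 t=1:−1/720 t=2:+1/5760 = -1/1280
3j²(5 2 5; 1 0 -1) = Δ·Π!·Σ² = 27/1430  (sign -1)
combine: 4πI² = 605·10/429·27/1430 = 45/169
take √, sign -1: I = -0.14556534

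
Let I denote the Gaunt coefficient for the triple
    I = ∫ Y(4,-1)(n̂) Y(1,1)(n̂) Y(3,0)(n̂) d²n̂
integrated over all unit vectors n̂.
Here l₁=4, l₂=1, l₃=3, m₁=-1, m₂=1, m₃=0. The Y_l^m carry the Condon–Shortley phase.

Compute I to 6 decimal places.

Rules hold: Σm=0, L=8 even, 3≤3≤5.
N = 9·3·7 = 189
Δ = 2!·6!·0!/9! = 1/252
Racah Σ t=1..1: t=1:−1/36 = -1/36
⇒ 3j(4 1 3; 0 0 0)² = 4/63, sgn +1
Racah Σ t=2..2: t=2:+1/72 = 1/72
⇒ 3j(4 1 3; -1 1 0)² = 5/126, sgn -1
4πI² = N·(3j₀)²·(3jₘ)² = 10/21
I = -1·√(0.47619/4π) = -0.19466390

-0.194664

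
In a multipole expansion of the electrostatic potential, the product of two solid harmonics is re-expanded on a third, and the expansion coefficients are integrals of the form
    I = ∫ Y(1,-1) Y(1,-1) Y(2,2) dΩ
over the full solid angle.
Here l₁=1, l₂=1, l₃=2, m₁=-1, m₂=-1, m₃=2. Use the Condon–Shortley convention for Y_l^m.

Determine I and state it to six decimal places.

0.309019

m-sum 0 ✓  L=4 even ✓  0≤2≤2 ✓
Π(2lᵢ+1) = 3×3×5 = 45
triangle coeff Δ(1,1,2) = 1/30
Σ_t [0,0]: t=0:+1/1 = 1/1
(3j)²=2/15 [(1 1 2; 0 0 0)], sign=+1
Σ_t [0,0]: t=0:+1/4 = 1/4
(3j)²=1/5 [(1 1 2; -1 -1 2)], sign=+1
⇒ 4πI² = 6/5
I = (+1)√(6/5/(4π)) = 0.30901936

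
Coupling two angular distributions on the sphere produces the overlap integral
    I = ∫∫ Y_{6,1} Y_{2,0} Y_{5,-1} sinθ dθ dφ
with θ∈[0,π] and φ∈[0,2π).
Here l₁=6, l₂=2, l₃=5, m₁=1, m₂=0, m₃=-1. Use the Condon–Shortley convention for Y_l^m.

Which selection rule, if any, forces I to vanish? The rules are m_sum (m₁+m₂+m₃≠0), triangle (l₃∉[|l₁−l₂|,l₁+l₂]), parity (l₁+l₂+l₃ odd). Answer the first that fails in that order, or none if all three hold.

m₁+m₂+m₃ = 1 + 0 − 1 = 0  ✓
triangle: |6−2|=4 ≤ l₃=5 ≤ 6+2=8  ✓
parity: l₁+l₂+l₃ = 13 is odd  ✗

parity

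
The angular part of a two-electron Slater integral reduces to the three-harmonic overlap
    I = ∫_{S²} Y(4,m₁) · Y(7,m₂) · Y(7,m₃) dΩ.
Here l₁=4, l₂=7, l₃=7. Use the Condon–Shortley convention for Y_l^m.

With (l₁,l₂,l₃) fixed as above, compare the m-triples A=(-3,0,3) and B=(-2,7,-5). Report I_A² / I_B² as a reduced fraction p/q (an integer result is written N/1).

525/1573

Same 4,7,7: normalisation and zero-m 3j drop out of the ratio.
A: Δ: 4! 4! 10! / 19! → 1/58198140; sum: t=3:−1/2488320 t=4:+1/4354560 = -1/5806080; 3j²(4 7 7; -3 0 3) = Δ·Π!·Σ² = 525/92378  (sign -1)
B: Δ: 4! 4! 10! / 19! → 1/58198140; sum: t=4:+1/348364800 = 1/348364800; 3j²(4 7 7; -2 7 -5) = Δ·Π!·Σ² = 11/646  (sign +1)
I_A²/I_B² = (525/92378)/(11/646) = 525/1573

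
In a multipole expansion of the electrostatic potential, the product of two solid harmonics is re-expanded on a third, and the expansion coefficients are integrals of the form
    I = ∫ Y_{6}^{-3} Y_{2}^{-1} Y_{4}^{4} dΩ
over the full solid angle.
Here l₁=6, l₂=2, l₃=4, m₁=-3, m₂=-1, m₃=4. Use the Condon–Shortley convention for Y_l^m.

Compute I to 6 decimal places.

-0.047713

Rules hold: Σm=0, L=12 even, 4≤4≤8.
N = 13·5·9 = 585
Δ = 4!·8!·0!/13! = 1/6435
Racah Σ t=2..2: t=2:+1/2304 = 1/2304
⇒ 3j(6 2 4; 0 0 0)² = 5/143, sgn +1
Racah Σ t=1..1: t=1:−1/241920 = -1/241920
⇒ 3j(6 2 4; -3 -1 4)² = 1/715, sgn -1
4πI² = N·(3j₀)²·(3jₘ)² = 45/1573
I = -1·√(0.0286078/4π) = -0.04771303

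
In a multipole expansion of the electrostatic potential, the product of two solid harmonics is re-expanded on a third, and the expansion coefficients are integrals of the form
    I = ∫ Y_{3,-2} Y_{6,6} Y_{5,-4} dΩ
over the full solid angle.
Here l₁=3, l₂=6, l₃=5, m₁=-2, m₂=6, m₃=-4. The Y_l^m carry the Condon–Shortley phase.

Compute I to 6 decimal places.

Checks pass: Σm=0; 14 even; l₃=5∈[3,9].
(2·3+1)(2·6+1)(2·5+1) = 1001
Δ: 4! 2! 8! / 15! → 1/675675
sum: t=1:−1/8640 t=2:+1/2304 t=3:−1/8640 = 7/34560
3j²(3 6 5; 0 0 0) = Δ·Π!·Σ² = 7/429  (sign -1)
sum: t=4:+1/967680 = 1/967680
3j²(3 6 5; -2 6 -4) = Δ·Π!·Σ² = 3/91  (sign -1)
combine: 4πI² = 1001·7/429·3/91 = 7/13
take √, sign +1: I = 0.20700098

0.207001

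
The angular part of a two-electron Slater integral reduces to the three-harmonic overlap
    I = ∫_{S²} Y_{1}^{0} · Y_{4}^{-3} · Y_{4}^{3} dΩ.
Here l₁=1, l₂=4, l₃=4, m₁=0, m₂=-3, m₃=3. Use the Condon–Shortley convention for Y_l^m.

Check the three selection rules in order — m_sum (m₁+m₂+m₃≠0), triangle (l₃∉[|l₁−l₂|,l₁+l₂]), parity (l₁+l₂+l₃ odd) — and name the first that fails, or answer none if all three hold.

Σmᵢ = 0  ✓
l₃∈[|l₁−l₂|,l₁+l₂]=[3,5], have l₃=4  ✓
Σlᵢ = 9 ⇒ odd  ✗

parity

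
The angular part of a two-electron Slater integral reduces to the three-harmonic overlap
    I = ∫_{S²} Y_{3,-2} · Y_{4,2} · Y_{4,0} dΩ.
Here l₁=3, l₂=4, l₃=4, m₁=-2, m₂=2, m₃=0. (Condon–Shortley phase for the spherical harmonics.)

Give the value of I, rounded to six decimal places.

0.000000

l₁+l₂+l₃=11 is odd: 3j(l;000)=0 ⇒ I=0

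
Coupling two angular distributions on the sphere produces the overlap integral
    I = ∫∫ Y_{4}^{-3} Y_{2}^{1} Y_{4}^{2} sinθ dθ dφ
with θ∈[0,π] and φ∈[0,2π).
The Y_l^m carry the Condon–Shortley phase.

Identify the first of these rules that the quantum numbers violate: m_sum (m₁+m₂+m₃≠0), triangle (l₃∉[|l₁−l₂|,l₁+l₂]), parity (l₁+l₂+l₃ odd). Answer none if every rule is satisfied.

none

m₁+m₂+m₃ = -3 + 1 + 2 = 0  ✓
triangle: |4−2|=2 ≤ l₃=4 ≤ 4+2=6  ✓
parity: l₁+l₂+l₃ = 10 is even  ✓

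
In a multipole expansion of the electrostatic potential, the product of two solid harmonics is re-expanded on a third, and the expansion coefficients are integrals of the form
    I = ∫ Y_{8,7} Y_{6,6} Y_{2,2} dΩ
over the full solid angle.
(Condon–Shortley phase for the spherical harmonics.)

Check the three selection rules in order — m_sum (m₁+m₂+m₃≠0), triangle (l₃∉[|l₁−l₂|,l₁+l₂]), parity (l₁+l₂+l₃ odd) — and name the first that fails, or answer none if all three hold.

m_sum

Σmᵢ = 15  ✗
l₃∈[|l₁−l₂|,l₁+l₂]=[2,14], have l₃=2
Σlᵢ = 16 ⇒ even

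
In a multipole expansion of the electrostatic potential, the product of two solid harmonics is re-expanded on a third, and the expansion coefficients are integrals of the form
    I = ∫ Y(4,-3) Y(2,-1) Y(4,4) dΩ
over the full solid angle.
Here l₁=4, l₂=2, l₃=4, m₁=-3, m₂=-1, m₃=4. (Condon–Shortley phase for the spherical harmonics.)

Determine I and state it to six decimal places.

Checks pass: Σm=0; 10 even; l₃=4∈[2,6].
(2·4+1)(2·2+1)(2·4+1) = 405
Δ: 2! 6! 2! / 11! → 1/13860
sum: t=0:+1/192 t=1:−1/36 t=2:+1/192 = -5/288
3j²(4 2 4; 0 0 0) = Δ·Π!·Σ² = 20/693  (sign -1)
sum: t=1:−1/1440 = -1/1440
3j²(4 2 4; -3 -1 4) = Δ·Π!·Σ² = 7/165  (sign -1)
combine: 4πI² = 405·20/693·7/165 = 60/121
take √, sign +1: I = 0.19864517

0.198645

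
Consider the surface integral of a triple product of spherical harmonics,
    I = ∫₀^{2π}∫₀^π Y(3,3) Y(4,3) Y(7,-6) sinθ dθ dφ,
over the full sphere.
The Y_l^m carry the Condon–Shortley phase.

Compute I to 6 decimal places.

Rules hold: Σm=0, L=14 even, 1≤7≤7.
N = 7·9·15 = 945
Δ = 0!·6!·8!/15! = 1/45045
Racah Σ t=0..0: t=0:+1/20736 = 1/20736
⇒ 3j(3 4 7; 0 0 0)² = 35/1287, sgn -1
Racah Σ t=0..0: t=0:+1/3628800 = 1/3628800
⇒ 3j(3 4 7; 3 3 -6)² = 4/105, sgn -1
4πI² = N·(3j₀)²·(3jₘ)² = 140/143
I = +1·√(0.979021/4π) = 0.27912007

0.279120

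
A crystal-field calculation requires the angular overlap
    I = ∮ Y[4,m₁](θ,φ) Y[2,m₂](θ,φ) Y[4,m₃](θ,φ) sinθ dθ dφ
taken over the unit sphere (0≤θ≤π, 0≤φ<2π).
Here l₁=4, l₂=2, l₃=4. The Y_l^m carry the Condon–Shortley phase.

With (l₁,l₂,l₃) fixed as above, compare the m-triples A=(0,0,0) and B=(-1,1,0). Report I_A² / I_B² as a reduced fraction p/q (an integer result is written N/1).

Shared (l₁,l₂,l₃)=(4,2,4): N and (l;000)² cancel in I_A²/I_B².
A: Δ = 2!·6!·2!/11! = 1/13860; Racah Σ t=0..2: t=0:+1/192 t=1:−1/36 t=2:+1/192 = -5/288; ⇒ 3j(4 2 4; 0 0 0)² = 20/693, sgn -1
B: Δ = 2!·6!·2!/11! = 1/13860; Racah Σ t=1..2: t=1:−1/96 t=2:+1/72 = 1/288; ⇒ 3j(4 2 4; -1 1 0)² = 1/462, sgn +1
I_A²/I_B² = (20/693)/(1/462) = 40/3

40/3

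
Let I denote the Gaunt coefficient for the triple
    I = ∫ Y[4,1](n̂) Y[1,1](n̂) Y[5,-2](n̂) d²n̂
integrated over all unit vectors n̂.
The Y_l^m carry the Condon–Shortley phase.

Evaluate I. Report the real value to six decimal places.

0.225034

Checks pass: Σm=0; 10 even; l₃=5∈[3,5].
(2·4+1)(2·1+1)(2·5+1) = 297
Δ: 0! 8! 2! / 11! → 1/495
sum: t=0:+1/576 = 1/576
3j²(4 1 5; 0 0 0) = Δ·Π!·Σ² = 5/99  (sign -1)
sum: t=0:+1/1440 = 1/1440
3j²(4 1 5; 1 1 -2) = Δ·Π!·Σ² = 7/165  (sign -1)
combine: 4πI² = 297·5/99·7/165 = 7/11
take √, sign +1: I = 0.22503380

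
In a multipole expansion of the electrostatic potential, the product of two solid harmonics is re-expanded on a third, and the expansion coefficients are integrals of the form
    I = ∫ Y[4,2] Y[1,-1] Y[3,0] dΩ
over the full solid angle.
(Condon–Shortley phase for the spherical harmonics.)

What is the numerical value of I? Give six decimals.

m-sum = 2 − 1 + 0 = 1 ≠ 0 ⇒ I = 0

0.000000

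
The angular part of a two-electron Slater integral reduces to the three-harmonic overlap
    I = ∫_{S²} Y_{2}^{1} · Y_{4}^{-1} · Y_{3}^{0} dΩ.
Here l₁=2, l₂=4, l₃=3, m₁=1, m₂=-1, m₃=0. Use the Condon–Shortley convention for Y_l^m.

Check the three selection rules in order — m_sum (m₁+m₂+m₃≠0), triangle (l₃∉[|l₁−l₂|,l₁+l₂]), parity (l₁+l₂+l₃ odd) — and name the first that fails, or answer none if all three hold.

m₁+m₂+m₃ = 1 − 1 + 0 = 0  ✓
triangle: |2−4|=2 ≤ l₃=3 ≤ 2+4=6  ✓
parity: l₁+l₂+l₃ = 9 is odd  ✗

parity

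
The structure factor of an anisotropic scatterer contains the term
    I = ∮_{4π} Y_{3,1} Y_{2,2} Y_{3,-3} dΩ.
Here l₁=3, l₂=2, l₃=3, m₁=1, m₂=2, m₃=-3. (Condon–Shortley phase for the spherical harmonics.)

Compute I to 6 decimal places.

0.132981

Rules hold: Σm=0, L=8 even, 1≤3≤5.
N = 7·5·7 = 245
Δ = 2!·4!·2!/9! = 1/3780
Racah Σ t=0..2: t=0:+1/24 t=1:−1/4 t=2:+1/24 = -1/6
⇒ 3j(3 2 3; 0 0 0)² = 4/105, sgn +1
Racah Σ t=2..2: t=2:+1/96 = 1/96
⇒ 3j(3 2 3; 1 2 -3)² = 1/42, sgn +1
4πI² = N·(3j₀)²·(3jₘ)² = 2/9
I = +1·√(0.222222/4π) = 0.13298076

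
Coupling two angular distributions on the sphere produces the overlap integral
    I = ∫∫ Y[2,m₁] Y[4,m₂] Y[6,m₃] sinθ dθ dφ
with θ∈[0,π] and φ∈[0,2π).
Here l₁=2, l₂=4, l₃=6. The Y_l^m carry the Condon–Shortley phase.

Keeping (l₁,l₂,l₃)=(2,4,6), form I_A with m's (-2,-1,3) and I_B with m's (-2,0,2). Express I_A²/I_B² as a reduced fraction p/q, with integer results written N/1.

Shared (l₁,l₂,l₃)=(2,4,6): N and (l;000)² cancel in I_A²/I_B².
A: Δ = 0!·4!·8!/13! = 1/6435; Racah Σ t=0..0: t=0:+1/17280 = 1/17280; ⇒ 3j(2 4 6; -2 -1 3)² = 14/715, sgn -1
B: Δ = 0!·4!·8!/13! = 1/6435; Racah Σ t=0..0: t=0:+1/13824 = 1/13824; ⇒ 3j(2 4 6; -2 0 2)² = 14/1287, sgn +1
I_A²/I_B² = (14/715)/(14/1287) = 9/5

9/5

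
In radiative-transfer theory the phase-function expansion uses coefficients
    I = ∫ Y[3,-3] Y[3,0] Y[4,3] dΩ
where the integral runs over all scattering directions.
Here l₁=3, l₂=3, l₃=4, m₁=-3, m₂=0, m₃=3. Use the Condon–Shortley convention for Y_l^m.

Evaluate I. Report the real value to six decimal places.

0.203551

m-sum 0 ✓  L=10 even ✓  0≤4≤6 ✓
Π(2lᵢ+1) = 7×7×9 = 441
triangle coeff Δ(3,3,4) = 1/34650
Σ_t [0,2]: t=0:+1/72 t=1:−1/16 t=2:+1/72 = -5/144
(3j)²=2/77 [(3 3 4; 0 0 0)], sign=-1
Σ_t [2,2]: t=2:+1/288 = 1/288
(3j)²=1/22 [(3 3 4; -3 0 3)], sign=-1
⇒ 4πI² = 63/121
I = (+1)√(63/121/(4π)) = 0.20355073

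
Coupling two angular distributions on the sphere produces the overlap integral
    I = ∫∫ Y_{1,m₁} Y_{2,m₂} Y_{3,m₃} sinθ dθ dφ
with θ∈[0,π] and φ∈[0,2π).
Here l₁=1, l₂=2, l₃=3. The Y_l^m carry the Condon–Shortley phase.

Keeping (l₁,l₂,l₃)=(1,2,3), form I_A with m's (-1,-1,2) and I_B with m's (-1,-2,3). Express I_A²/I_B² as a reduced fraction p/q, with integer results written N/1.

2/3

l's match ⇒ only the (l;m) 3-j factors differ between A and B.
A: triangle coeff Δ(1,2,3) = 1/105; Σ_t [0,0]: t=0:+1/12 = 1/12; (3j)²=2/21 [(1 2 3; -1 -1 2)], sign=-1
B: triangle coeff Δ(1,2,3) = 1/105; Σ_t [0,0]: t=0:+1/48 = 1/48; (3j)²=1/7 [(1 2 3; -1 -2 3)], sign=+1
I_A²/I_B² = (2/21)/(1/7) = 2/3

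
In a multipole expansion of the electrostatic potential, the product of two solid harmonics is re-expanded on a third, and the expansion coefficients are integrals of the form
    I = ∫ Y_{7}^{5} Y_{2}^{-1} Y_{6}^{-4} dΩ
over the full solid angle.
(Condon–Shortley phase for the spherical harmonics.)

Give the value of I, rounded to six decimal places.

Σlᵢ=15 odd — θ-integrand is odd under cosθ→−cosθ; I=0

0.000000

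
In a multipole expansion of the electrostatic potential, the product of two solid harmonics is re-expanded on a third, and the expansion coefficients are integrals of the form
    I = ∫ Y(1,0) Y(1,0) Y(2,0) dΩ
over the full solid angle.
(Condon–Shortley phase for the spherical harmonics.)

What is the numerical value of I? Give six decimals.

Checks pass: Σm=0; 4 even; l₃=2∈[0,2].
(2·1+1)(2·1+1)(2·2+1) = 45
Δ: 0! 2! 2! / 5! → 1/30
sum: t=0:+1/1 = 1/1
3j²(1 1 2; 0 0 0) = Δ·Π!·Σ² = 2/15  (sign +1)
(m-triple is (0,0,0) — same symbol as above.)
combine: 4πI² = 45·2/15·2/15 = 4/5
take √, sign +1: I = 0.25231325

0.252313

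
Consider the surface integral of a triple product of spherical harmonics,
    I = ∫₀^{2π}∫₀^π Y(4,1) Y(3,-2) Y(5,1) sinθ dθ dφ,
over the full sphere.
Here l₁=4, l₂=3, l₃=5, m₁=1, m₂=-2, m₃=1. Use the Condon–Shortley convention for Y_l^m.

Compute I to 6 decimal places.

Checks pass: Σm=0; 12 even; l₃=5∈[1,7].
(2·4+1)(2·3+1)(2·5+1) = 693
Δ: 2! 6! 4! / 13! → 1/180180
sum: t=0:+1/576 t=1:−1/144 t=2:+1/576 = -1/288
3j²(4 3 5; 0 0 0) = Δ·Π!·Σ² = 20/1001  (sign +1)
sum: t=0:+1/432 t=1:−1/1152 = 5/3456
3j²(4 3 5; 1 -2 1) = Δ·Π!·Σ² = 625/36036  (sign +1)
combine: 4πI² = 693·20/1001·625/36036 = 3125/13013
take √, sign +1: I = 0.13823925

0.138239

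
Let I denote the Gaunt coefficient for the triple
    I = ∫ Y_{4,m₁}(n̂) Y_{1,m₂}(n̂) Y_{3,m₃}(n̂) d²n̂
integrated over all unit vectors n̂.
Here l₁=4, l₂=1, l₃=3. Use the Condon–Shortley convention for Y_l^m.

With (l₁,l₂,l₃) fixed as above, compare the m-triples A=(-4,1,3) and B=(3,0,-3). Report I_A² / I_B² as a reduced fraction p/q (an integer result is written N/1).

l's match ⇒ only the (l;m) 3-j factors differ between A and B.
A: triangle coeff Δ(4,1,3) = 1/252; Σ_t [2,2]: t=2:+1/1440 = 1/1440; (3j)²=1/9 [(4 1 3; -4 1 3)], sign=+1
B: triangle coeff Δ(4,1,3) = 1/252; Σ_t [1,1]: t=1:−1/720 = -1/720; (3j)²=1/36 [(4 1 3; 3 0 -3)], sign=-1
I_A²/I_B² = (1/9)/(1/36) = 4/1

4/1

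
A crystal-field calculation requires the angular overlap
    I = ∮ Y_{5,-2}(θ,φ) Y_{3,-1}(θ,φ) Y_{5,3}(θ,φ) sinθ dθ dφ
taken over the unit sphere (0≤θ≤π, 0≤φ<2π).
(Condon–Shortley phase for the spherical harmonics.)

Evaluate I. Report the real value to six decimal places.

l₁+l₂+l₃=13 is odd: 3j(l;000)=0 ⇒ I=0

0.000000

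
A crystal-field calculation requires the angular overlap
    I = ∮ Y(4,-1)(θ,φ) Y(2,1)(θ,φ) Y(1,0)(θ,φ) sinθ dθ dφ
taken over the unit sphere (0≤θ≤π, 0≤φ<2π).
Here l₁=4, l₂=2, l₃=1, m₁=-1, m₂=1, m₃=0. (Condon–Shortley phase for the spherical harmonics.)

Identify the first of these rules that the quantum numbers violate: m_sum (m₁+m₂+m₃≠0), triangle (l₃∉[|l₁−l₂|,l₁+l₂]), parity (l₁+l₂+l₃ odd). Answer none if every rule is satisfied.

azimuthal sum: -1 + 1 + 0 = 0  ✓
2 ≤ 1 ≤ 6 (triangle on l)  ✗
L = 4 + 2 + 1 = 7 (odd)

triangle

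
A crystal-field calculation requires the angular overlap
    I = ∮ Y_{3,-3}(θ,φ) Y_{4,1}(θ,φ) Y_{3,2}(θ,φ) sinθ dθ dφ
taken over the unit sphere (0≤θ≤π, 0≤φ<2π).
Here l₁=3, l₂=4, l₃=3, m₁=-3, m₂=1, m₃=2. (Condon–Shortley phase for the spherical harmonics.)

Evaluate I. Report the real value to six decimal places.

Checks pass: Σm=0; 10 even; l₃=3∈[1,7].
(2·3+1)(2·4+1)(2·3+1) = 441
Δ: 4! 2! 4! / 11! → 1/34650
sum: t=1:−1/72 t=2:+1/16 t=3:−1/72 = 5/144
3j²(3 4 3; 0 0 0) = Δ·Π!·Σ² = 2/77  (sign -1)
sum: t=4:+1/288 = 1/288
3j²(3 4 3; -3 1 2) = Δ·Π!·Σ² = 5/231  (sign -1)
combine: 4πI² = 441·2/77·5/231 = 30/121
take √, sign +1: I = 0.14046335

0.140463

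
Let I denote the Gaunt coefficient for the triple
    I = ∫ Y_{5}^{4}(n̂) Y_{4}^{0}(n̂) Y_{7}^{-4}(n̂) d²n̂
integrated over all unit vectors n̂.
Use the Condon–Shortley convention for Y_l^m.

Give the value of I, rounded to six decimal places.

m-sum 0 ✓  L=16 even ✓  1≤7≤9 ✓
Π(2lᵢ+1) = 11×9×15 = 1485
triangle coeff Δ(5,4,7) = 1/6126120
Σ_t [0,2]: t=0:+1/69120 t=1:−1/20736 t=2:+1/69120 = -1/51840
(3j)²=280/21879 [(5 4 7; 0 0 0)], sign=+1
Σ_t [0,1]: t=0:+1/483840 t=1:−1/1451520 = 1/725760
(3j)²=24/1547 [(5 4 7; 4 0 -4)], sign=-1
⇒ 4πI² = 14400/48841
I = (-1)√(14400/48841/(4π)) = -0.15317364

-0.153174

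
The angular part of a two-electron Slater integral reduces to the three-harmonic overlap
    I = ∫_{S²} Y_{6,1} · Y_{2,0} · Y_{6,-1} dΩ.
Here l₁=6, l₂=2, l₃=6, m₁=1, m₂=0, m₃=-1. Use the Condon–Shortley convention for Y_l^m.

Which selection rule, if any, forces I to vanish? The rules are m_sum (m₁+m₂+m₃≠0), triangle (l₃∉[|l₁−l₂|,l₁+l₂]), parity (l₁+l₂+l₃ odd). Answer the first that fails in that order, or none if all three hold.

none

m₁+m₂+m₃ = 1 + 0 − 1 = 0  ✓
triangle: |6−2|=4 ≤ l₃=6 ≤ 6+2=8  ✓
parity: l₁+l₂+l₃ = 14 is even  ✓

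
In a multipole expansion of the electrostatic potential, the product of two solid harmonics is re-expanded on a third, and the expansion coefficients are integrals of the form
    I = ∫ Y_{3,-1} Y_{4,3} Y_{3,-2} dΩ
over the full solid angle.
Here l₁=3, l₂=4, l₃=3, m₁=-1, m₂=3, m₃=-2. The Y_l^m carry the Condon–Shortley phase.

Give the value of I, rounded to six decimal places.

Rules hold: Σm=0, L=10 even, 1≤3≤7.
N = 7·9·7 = 441
Δ = 4!·2!·4!/11! = 1/34650
Racah Σ t=1..3: t=1:−1/72 t=2:+1/16 t=3:−1/72 = 5/144
⇒ 3j(3 4 3; 0 0 0)² = 2/77, sgn -1
Racah Σ t=3..4: t=3:−1/144 t=4:+1/288 = -1/288
⇒ 3j(3 4 3; -1 3 -2)² = 1/99, sgn +1
4πI² = N·(3j₀)²·(3jₘ)² = 14/121
I = -1·√(0.115702/4π) = -0.09595473

-0.095955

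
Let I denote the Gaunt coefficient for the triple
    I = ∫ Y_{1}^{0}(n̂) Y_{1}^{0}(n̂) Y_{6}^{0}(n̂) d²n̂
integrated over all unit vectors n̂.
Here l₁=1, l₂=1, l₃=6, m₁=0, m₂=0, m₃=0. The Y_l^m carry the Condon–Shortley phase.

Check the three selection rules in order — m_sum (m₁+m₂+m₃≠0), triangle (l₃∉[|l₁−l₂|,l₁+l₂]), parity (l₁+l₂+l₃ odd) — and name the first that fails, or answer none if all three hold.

triangle

azimuthal sum: 0 + 0 + 0 = 0  ✓
0 ≤ 6 ≤ 2 (triangle on l)  ✗
L = 1 + 1 + 6 = 8 (even)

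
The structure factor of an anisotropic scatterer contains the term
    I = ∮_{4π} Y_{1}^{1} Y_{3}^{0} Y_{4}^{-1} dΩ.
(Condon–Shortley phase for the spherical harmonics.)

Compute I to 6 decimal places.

-0.194664

Rules hold: Σm=0, L=8 even, 2≤4≤4.
N = 3·7·9 = 189
Δ = 0!·2!·6!/9! = 1/252
Racah Σ t=0..0: t=0:+1/36 = 1/36
⇒ 3j(1 3 4; 0 0 0)² = 4/63, sgn +1
Racah Σ t=0..0: t=0:+1/72 = 1/72
⇒ 3j(1 3 4; 1 0 -1)² = 5/126, sgn -1
4πI² = N·(3j₀)²·(3jₘ)² = 10/21
I = -1·√(0.47619/4π) = -0.19466390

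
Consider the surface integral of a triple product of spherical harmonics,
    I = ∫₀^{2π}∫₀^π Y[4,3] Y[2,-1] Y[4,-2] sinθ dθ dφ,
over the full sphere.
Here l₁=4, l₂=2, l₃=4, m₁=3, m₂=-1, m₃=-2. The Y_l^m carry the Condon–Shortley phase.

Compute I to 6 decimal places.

Rules hold: Σm=0, L=10 even, 2≤4≤6.
N = 9·5·9 = 405
Δ = 2!·6!·2!/11! = 1/13860
Racah Σ t=0..2: t=0:+1/192 t=1:−1/36 t=2:+1/192 = -5/288
⇒ 3j(4 2 4; 0 0 0)² = 20/693, sgn -1
Racah Σ t=0..1: t=0:+1/240 t=1:−1/1440 = 1/288
⇒ 3j(4 2 4; 3 -1 -2)² = 5/132, sgn +1
4πI² = N·(3j₀)²·(3jₘ)² = 375/847
I = -1·√(0.442739/4π) = -0.18770204

-0.187702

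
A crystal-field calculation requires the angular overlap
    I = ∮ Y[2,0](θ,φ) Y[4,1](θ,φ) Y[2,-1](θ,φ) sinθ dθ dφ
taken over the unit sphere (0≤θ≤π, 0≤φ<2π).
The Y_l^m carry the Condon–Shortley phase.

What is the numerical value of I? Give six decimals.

Rules hold: Σm=0, L=8 even, 2≤2≤6.
N = 5·9·5 = 225
Δ = 4!·0!·4!/9! = 1/630
Racah Σ t=2..2: t=2:+1/16 = 1/16
⇒ 3j(2 4 2; 0 0 0)² = 2/35, sgn +1
Racah Σ t=2..2: t=2:+1/24 = 1/24
⇒ 3j(2 4 2; 0 1 -1)² = 1/21, sgn -1
4πI² = N·(3j₀)²·(3jₘ)² = 30/49
I = -1·√(0.612245/4π) = -0.22072812

-0.220728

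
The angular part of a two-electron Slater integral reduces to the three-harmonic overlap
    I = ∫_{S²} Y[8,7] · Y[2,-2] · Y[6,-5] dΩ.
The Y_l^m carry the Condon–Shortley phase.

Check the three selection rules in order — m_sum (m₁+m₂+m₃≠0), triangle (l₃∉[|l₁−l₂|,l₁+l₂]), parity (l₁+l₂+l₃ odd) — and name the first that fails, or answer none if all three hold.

Σmᵢ = 0  ✓
l₃∈[|l₁−l₂|,l₁+l₂]=[6,10], have l₃=6  ✓
Σlᵢ = 16 ⇒ even  ✓

none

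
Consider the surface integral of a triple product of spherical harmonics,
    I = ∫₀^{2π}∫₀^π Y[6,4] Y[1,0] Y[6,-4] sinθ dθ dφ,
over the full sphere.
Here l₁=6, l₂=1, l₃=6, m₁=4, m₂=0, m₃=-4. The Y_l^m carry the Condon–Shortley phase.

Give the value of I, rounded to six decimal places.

l₁+l₂+l₃=13 is odd: 3j(l;000)=0 ⇒ I=0

0.000000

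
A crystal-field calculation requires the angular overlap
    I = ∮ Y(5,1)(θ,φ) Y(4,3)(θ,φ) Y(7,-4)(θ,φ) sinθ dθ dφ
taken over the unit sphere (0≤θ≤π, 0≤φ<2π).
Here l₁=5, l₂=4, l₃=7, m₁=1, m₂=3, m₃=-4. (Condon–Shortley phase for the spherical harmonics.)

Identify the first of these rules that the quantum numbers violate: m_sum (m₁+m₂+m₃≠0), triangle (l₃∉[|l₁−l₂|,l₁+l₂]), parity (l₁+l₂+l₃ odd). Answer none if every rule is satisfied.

none

Σmᵢ = 0  ✓
l₃∈[|l₁−l₂|,l₁+l₂]=[1,9], have l₃=7  ✓
Σlᵢ = 16 ⇒ even  ✓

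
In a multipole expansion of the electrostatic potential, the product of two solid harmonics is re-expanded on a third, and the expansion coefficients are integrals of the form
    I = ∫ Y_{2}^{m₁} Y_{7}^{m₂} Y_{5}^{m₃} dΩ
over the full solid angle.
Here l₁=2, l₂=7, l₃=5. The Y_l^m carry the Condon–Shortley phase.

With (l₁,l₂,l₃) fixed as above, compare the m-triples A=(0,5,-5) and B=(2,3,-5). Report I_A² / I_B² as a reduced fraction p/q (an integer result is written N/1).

66/1

l's match ⇒ only the (l;m) 3-j factors differ between A and B.
A: triangle coeff Δ(2,7,5) = 1/15015; Σ_t [2,2]: t=2:+1/14515200 = 1/14515200; (3j)²=2/455 [(2 7 5; 0 5 -5)], sign=+1
B: triangle coeff Δ(2,7,5) = 1/15015; Σ_t [0,0]: t=0:+1/87091200 = 1/87091200; (3j)²=1/15015 [(2 7 5; 2 3 -5)], sign=+1
I_A²/I_B² = (2/455)/(1/15015) = 66/1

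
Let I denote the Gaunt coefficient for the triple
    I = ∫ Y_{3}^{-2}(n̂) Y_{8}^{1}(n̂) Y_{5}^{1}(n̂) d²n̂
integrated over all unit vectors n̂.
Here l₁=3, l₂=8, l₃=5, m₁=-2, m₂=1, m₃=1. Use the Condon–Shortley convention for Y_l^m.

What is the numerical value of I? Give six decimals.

-0.124685

Rules hold: Σm=0, L=16 even, 5≤5≤11.
N = 7·17·11 = 1309
Δ = 6!·0!·10!/17! = 1/136136
Racah Σ t=3..3: t=3:−1/518400 = -1/518400
⇒ 3j(3 8 5; 0 0 0)² = 56/2431, sgn +1
Racah Σ t=5..5: t=5:−1/2073600 = -1/2073600
⇒ 3j(3 8 5; -2 1 1)² = 63/9724, sgn -1
4πI² = N·(3j₀)²·(3jₘ)² = 6174/31603
I = -1·√(0.195361/4π) = -0.12468500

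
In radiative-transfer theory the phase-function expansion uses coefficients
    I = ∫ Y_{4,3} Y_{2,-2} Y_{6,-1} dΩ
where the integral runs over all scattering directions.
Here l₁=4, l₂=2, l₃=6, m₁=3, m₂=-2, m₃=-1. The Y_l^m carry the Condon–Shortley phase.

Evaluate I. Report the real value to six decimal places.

m-sum 0 ✓  L=12 even ✓  2≤6≤6 ✓
Π(2lᵢ+1) = 9×5×13 = 585
triangle coeff Δ(4,2,6) = 1/6435
Σ_t [0,0]: t=0:+1/2304 = 1/2304
(3j)²=5/143 [(4 2 6; 0 0 0)], sign=+1
Σ_t [0,0]: t=0:+1/120960 = 1/120960
(3j)²=1/1287 [(4 2 6; 3 -2 -1)], sign=-1
⇒ 4πI² = 25/1573
I = (-1)√(25/1573/(4π)) = -0.03556319

-0.035563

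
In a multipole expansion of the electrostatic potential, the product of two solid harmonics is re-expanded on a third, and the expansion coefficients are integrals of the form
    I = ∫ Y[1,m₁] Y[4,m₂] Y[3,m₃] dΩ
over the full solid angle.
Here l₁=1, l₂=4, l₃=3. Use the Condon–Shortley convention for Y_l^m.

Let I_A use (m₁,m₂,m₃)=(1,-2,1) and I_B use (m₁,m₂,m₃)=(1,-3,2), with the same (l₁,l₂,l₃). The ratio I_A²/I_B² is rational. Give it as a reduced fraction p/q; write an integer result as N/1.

5/7

l's match ⇒ only the (l;m) 3-j factors differ between A and B.
A: triangle coeff Δ(1,4,3) = 1/252; Σ_t [0,0]: t=0:+1/96 = 1/96; (3j)²=5/84 [(1 4 3; 1 -2 1)], sign=+1
B: triangle coeff Δ(1,4,3) = 1/252; Σ_t [0,0]: t=0:+1/240 = 1/240; (3j)²=1/12 [(1 4 3; 1 -3 2)], sign=-1
I_A²/I_B² = (5/84)/(1/12) = 5/7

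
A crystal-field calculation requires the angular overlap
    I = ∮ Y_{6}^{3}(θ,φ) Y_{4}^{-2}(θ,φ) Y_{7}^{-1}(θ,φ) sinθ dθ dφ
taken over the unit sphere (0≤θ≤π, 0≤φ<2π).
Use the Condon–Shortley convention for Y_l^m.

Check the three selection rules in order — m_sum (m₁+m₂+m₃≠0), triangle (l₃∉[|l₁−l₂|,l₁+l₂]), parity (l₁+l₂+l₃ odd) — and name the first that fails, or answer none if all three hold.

parity

Σmᵢ = 0  ✓
l₃∈[|l₁−l₂|,l₁+l₂]=[2,10], have l₃=7  ✓
Σlᵢ = 17 ⇒ odd  ✗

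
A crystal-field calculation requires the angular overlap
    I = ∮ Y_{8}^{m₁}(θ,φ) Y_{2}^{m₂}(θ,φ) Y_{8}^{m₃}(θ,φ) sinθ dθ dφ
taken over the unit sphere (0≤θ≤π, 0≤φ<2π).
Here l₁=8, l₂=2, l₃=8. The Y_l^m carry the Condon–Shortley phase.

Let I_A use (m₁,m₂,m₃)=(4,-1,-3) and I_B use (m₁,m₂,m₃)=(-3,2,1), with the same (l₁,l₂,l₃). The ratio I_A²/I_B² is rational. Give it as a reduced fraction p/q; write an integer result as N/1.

7/11

Same 8,2,8: normalisation and zero-m 3j drop out of the ratio.
A: Δ: 2! 14! 2! / 19! → 1/348840; sum: t=0:+1/174182400 t=1:−1/479001600 = 1/273715200; 3j²(8 2 8; 4 -1 -3) = Δ·Π!·Σ² = 49/3876  (sign -1)
B: Δ: 2! 14! 2! / 19! → 1/348840; sum: t=2:+1/174182400 = 1/174182400; 3j²(8 2 8; -3 2 1) = Δ·Π!·Σ² = 77/3876  (sign -1)
I_A²/I_B² = (49/3876)/(77/3876) = 7/11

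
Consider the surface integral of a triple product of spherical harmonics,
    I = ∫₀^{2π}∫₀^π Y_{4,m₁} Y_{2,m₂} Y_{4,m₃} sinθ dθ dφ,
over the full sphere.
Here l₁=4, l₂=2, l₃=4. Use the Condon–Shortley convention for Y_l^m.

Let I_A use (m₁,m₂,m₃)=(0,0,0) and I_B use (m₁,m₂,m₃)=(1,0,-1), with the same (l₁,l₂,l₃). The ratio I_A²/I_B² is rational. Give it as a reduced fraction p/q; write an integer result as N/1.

l's match ⇒ only the (l;m) 3-j factors differ between A and B.
A: triangle coeff Δ(4,2,4) = 1/13860; Σ_t [0,2]: t=0:+1/192 t=1:−1/36 t=2:+1/192 = -5/288; (3j)²=20/693 [(4 2 4; 0 0 0)], sign=-1
B: triangle coeff Δ(4,2,4) = 1/13860; Σ_t [0,2]: t=0:+1/144 t=1:−1/48 t=2:+1/480 = -17/1440; (3j)²=289/13860 [(4 2 4; 1 0 -1)], sign=+1
I_A²/I_B² = (20/693)/(289/13860) = 400/289

400/289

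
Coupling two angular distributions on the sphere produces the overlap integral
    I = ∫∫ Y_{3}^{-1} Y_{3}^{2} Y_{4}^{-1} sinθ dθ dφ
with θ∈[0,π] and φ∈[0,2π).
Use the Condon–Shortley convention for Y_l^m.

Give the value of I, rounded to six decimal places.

0.145070

m-sum 0 ✓  L=10 even ✓  0≤4≤6 ✓
Π(2lᵢ+1) = 7×7×9 = 441
triangle coeff Δ(3,3,4) = 1/34650
Σ_t [0,2]: t=0:+1/72 t=1:−1/16 t=2:+1/72 = -5/144
(3j)²=2/77 [(3 3 4; 0 0 0)], sign=-1
Σ_t [1,2]: t=1:−1/144 t=2:+1/48 = 1/72
(3j)²=16/693 [(3 3 4; -1 2 -1)], sign=-1
⇒ 4πI² = 32/121
I = (+1)√(32/121/(4π)) = 0.14506992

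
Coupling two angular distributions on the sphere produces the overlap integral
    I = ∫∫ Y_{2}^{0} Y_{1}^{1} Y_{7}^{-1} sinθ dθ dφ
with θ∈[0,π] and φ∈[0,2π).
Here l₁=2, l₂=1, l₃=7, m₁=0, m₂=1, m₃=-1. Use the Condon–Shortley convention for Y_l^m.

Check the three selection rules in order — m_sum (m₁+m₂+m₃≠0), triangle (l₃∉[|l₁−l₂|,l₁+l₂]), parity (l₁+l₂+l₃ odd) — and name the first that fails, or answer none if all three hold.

m₁+m₂+m₃ = 0 + 1 − 1 = 0  ✓
triangle: |2−1|=1 ≤ l₃=7 ≤ 2+1=3  ✗
parity: l₁+l₂+l₃ = 10 is even

triangle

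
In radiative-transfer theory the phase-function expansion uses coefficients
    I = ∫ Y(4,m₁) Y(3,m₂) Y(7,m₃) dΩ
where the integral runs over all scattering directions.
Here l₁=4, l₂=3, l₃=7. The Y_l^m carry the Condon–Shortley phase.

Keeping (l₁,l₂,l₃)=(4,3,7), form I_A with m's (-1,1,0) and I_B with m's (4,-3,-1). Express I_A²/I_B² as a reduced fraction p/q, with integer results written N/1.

Same 4,3,7: normalisation and zero-m 3j drop out of the ratio.
A: Δ: 0! 8! 6! / 15! → 1/45045; sum: t=0:+1/34560 = 1/34560; 3j²(4 3 7; -1 1 0) = Δ·Π!·Σ² = 7/429  (sign -1)
B: Δ: 0! 8! 6! / 15! → 1/45045; sum: t=0:+1/29030400 = 1/29030400; 3j²(4 3 7; 4 -3 -1) = Δ·Π!·Σ² = 1/45045  (sign +1)
I_A²/I_B² = (7/429)/(1/45045) = 735/1

735/1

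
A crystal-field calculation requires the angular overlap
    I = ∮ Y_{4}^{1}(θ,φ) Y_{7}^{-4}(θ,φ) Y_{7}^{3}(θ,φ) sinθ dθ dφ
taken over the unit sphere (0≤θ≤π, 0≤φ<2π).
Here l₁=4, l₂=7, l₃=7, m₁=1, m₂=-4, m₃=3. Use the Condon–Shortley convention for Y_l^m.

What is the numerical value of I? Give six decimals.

0.111287

Rules hold: Σm=0, L=18 even, 3≤7≤11.
N = 9·15·15 = 2025
Δ = 4!·4!·10!/19! = 1/58198140
Racah Σ t=0..4: t=0:+1/17418240 t=1:−1/622080 t=2:+1/230400 t=3:−1/622080 t=4:+1/17418240 = 1/806400
⇒ 3j(4 7 7; 0 0 0)² = 2268/230945, sgn -1
Racah Σ t=0..3: t=0:+1/4354560 t=1:−1/1935360 t=2:+1/8709120 t=3:−1/522547200 = -13/74649600
⇒ 3j(4 7 7; 1 -4 3)² = 91/11628, sgn -1
4πI² = N·(3j₀)²·(3jₘ)² = 178605/1147619
I = +1·√(0.155631/4π) = 0.11128663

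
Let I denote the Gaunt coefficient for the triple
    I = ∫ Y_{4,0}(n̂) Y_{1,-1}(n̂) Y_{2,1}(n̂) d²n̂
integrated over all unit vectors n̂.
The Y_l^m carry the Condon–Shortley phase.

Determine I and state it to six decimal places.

|4−1|≤2≤4+1 violated ⇒ I = 0

0.000000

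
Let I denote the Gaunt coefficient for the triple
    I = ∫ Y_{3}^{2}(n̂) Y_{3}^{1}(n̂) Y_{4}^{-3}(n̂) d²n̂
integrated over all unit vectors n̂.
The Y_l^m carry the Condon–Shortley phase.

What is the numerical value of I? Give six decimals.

-0.095955

m-sum 0 ✓  L=10 even ✓  0≤4≤6 ✓
Π(2lᵢ+1) = 7×7×9 = 441
triangle coeff Δ(3,3,4) = 1/34650
Σ_t [0,2]: t=0:+1/72 t=1:−1/16 t=2:+1/72 = -5/144
(3j)²=2/77 [(3 3 4; 0 0 0)], sign=-1
Σ_t [0,1]: t=0:+1/288 t=1:−1/144 = -1/288
(3j)²=1/99 [(3 3 4; 2 1 -3)], sign=+1
⇒ 4πI² = 14/121
I = (-1)√(14/121/(4π)) = -0.09595473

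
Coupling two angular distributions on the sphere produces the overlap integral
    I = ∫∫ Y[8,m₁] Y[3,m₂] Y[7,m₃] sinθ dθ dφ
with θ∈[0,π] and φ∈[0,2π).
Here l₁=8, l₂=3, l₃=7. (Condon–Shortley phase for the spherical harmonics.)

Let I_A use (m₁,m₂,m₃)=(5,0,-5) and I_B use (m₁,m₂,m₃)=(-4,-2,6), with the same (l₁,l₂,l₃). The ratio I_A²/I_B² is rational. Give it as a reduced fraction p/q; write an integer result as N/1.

l's match ⇒ only the (l;m) 3-j factors differ between A and B.
A: triangle coeff Δ(8,3,7) = 1/5290740; Σ_t [1,3]: t=1:−1/87091200 t=2:+1/159667200 t=3:−1/5748019200 = -31/5748019200; (3j)²=961/135660 [(8 3 7; 5 0 -5)], sign=-1
B: triangle coeff Δ(8,3,7) = 1/5290740; Σ_t [0,1]: t=0:+1/11496038400 t=1:−1/479001600 = -23/11496038400; (3j)²=529/81396 [(8 3 7; -4 -2 6)], sign=+1
I_A²/I_B² = (961/135660)/(529/81396) = 2883/2645

2883/2645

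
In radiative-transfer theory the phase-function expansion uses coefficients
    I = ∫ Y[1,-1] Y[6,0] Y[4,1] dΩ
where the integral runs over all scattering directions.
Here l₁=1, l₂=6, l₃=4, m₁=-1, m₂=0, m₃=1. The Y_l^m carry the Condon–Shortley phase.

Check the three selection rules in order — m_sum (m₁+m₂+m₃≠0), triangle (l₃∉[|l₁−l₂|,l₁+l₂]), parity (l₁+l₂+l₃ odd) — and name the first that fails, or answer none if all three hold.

triangle

Σmᵢ = 0  ✓
l₃∈[|l₁−l₂|,l₁+l₂]=[5,7], have l₃=4  ✗
Σlᵢ = 11 ⇒ odd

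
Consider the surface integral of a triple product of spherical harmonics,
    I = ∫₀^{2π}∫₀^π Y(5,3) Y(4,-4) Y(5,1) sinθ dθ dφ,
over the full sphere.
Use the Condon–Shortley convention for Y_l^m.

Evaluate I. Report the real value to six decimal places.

m-sum 0 ✓  L=14 even ✓  1≤5≤9 ✓
Π(2lᵢ+1) = 11×9×11 = 1089
triangle coeff Δ(5,4,5) = 1/3153150
Σ_t [0,4]: t=0:+1/69120 t=1:−1/1728 t=2:+1/576 t=3:−1/1728 t=4:+1/69120 = 7/11520
(3j)²=2/143 [(5 4 5; 0 0 0)], sign=-1
Σ_t [0,0]: t=0:+1/27648 = 1/27648
(3j)²=10/429 [(5 4 5; 3 -4 1)], sign=+1
⇒ 4πI² = 60/169
I = (-1)√(60/169/(4π)) = -0.16808437

-0.168084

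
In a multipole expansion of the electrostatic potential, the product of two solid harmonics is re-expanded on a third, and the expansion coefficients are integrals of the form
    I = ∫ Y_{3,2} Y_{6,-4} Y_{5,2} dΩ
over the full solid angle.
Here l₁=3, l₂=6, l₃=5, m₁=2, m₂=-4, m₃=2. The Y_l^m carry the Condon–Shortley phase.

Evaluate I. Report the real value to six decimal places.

0.088266

Rules hold: Σm=0, L=14 even, 3≤5≤9.
N = 7·13·11 = 1001
Δ = 4!·2!·8!/15! = 1/675675
Racah Σ t=1..3: t=1:−1/8640 t=2:+1/2304 t=3:−1/8640 = 7/34560
⇒ 3j(3 6 5; 0 0 0)² = 7/429, sgn -1
Racah Σ t=0..1: t=0:+1/34560 t=1:−1/60480 = 1/80640
⇒ 3j(3 6 5; 2 -4 2)² = 6/1001, sgn -1
4πI² = N·(3j₀)²·(3jₘ)² = 14/143
I = +1·√(0.0979021/4π) = 0.08826552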